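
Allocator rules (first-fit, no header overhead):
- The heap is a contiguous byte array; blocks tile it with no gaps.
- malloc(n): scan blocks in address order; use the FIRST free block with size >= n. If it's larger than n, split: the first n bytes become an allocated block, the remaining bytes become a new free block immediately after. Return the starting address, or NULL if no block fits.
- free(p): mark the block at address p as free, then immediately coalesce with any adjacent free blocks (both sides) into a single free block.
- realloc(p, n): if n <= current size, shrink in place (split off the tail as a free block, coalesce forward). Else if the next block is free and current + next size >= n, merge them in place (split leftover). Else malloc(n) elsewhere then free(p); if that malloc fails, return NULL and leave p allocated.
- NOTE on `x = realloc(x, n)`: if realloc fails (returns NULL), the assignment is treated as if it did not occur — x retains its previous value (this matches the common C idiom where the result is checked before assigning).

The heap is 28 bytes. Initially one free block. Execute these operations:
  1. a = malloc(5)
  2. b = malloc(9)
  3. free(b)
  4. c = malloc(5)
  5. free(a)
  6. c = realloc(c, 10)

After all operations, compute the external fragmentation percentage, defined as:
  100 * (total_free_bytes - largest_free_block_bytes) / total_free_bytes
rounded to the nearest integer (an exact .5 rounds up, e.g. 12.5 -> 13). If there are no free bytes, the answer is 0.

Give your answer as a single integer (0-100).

Answer: 28

Derivation:
Op 1: a = malloc(5) -> a = 0; heap: [0-4 ALLOC][5-27 FREE]
Op 2: b = malloc(9) -> b = 5; heap: [0-4 ALLOC][5-13 ALLOC][14-27 FREE]
Op 3: free(b) -> (freed b); heap: [0-4 ALLOC][5-27 FREE]
Op 4: c = malloc(5) -> c = 5; heap: [0-4 ALLOC][5-9 ALLOC][10-27 FREE]
Op 5: free(a) -> (freed a); heap: [0-4 FREE][5-9 ALLOC][10-27 FREE]
Op 6: c = realloc(c, 10) -> c = 5; heap: [0-4 FREE][5-14 ALLOC][15-27 FREE]
Free blocks: [5 13] total_free=18 largest=13 -> 100*(18-13)/18 = 500/18 ≈ 27.778 -> rounds to 28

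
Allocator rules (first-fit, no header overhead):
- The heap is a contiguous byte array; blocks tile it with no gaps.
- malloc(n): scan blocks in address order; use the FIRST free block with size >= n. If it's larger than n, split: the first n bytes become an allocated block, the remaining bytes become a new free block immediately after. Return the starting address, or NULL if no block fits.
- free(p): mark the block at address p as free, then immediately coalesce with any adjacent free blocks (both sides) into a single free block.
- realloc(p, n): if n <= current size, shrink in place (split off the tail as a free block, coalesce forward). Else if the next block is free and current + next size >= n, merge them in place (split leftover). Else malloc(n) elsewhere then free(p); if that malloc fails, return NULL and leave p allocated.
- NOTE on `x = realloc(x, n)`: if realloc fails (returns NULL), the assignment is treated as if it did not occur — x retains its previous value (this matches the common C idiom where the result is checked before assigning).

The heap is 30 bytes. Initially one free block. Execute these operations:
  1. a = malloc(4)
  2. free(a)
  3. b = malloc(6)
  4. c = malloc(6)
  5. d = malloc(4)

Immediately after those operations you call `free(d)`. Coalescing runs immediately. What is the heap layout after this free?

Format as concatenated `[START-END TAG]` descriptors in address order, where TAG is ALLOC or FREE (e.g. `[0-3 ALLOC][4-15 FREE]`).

Answer: [0-5 ALLOC][6-11 ALLOC][12-29 FREE]

Derivation:
Op 1: a = malloc(4) -> a = 0; heap: [0-3 ALLOC][4-29 FREE]
Op 2: free(a) -> (freed a); heap: [0-29 FREE]
Op 3: b = malloc(6) -> b = 0; heap: [0-5 ALLOC][6-29 FREE]
Op 4: c = malloc(6) -> c = 6; heap: [0-5 ALLOC][6-11 ALLOC][12-29 FREE]
Op 5: d = malloc(4) -> d = 12; heap: [0-5 ALLOC][6-11 ALLOC][12-15 ALLOC][16-29 FREE]
free(d): d = 12 -> block [12-15 ALLOC]; mark free, coalesce with adjacent free neighbors -> [0-5 ALLOC][6-11 ALLOC][12-29 FREE]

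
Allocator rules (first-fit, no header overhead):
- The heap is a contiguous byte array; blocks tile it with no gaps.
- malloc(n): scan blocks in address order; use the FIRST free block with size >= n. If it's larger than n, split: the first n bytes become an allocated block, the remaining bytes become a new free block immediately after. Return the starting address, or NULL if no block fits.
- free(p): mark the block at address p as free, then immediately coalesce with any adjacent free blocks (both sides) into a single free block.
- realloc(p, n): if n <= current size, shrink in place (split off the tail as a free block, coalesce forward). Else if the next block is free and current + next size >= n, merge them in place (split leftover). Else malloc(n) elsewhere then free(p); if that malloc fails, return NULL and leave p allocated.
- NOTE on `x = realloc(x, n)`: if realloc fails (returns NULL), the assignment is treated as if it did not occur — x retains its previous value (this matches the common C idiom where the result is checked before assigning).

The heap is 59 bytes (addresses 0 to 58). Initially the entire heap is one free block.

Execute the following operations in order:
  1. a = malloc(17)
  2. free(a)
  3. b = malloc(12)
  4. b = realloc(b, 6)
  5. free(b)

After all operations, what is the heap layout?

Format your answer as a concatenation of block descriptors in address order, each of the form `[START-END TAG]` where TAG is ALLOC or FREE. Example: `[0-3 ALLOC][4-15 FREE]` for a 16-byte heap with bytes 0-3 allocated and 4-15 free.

Op 1: a = malloc(17) -> a = 0; heap: [0-16 ALLOC][17-58 FREE]
Op 2: free(a) -> (freed a); heap: [0-58 FREE]
Op 3: b = malloc(12) -> b = 0; heap: [0-11 ALLOC][12-58 FREE]
Op 4: b = realloc(b, 6) -> b = 0; heap: [0-5 ALLOC][6-58 FREE]
Op 5: free(b) -> (freed b); heap: [0-58 FREE]

Answer: [0-58 FREE]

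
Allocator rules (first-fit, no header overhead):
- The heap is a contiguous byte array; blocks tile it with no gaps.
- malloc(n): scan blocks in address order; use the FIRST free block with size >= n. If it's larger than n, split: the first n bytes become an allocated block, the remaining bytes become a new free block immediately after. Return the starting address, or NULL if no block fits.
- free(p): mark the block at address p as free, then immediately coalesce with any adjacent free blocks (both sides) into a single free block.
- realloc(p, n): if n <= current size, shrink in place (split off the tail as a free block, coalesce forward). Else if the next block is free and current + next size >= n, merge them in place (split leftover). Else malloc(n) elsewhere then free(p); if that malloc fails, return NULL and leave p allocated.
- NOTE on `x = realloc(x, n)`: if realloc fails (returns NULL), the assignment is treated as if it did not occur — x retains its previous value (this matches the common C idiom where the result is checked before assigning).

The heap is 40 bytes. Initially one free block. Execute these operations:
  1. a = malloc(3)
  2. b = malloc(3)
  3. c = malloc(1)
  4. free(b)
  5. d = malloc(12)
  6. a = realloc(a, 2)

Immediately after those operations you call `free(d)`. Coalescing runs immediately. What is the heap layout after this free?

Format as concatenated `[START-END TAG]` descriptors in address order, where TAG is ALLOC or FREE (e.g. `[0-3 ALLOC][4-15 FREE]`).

Answer: [0-1 ALLOC][2-5 FREE][6-6 ALLOC][7-39 FREE]

Derivation:
Op 1: a = malloc(3) -> a = 0; heap: [0-2 ALLOC][3-39 FREE]
Op 2: b = malloc(3) -> b = 3; heap: [0-2 ALLOC][3-5 ALLOC][6-39 FREE]
Op 3: c = malloc(1) -> c = 6; heap: [0-2 ALLOC][3-5 ALLOC][6-6 ALLOC][7-39 FREE]
Op 4: free(b) -> (freed b); heap: [0-2 ALLOC][3-5 FREE][6-6 ALLOC][7-39 FREE]
Op 5: d = malloc(12) -> d = 7; heap: [0-2 ALLOC][3-5 FREE][6-6 ALLOC][7-18 ALLOC][19-39 FREE]
Op 6: a = realloc(a, 2) -> a = 0; heap: [0-1 ALLOC][2-5 FREE][6-6 ALLOC][7-18 ALLOC][19-39 FREE]
free(d): d = 7 -> block [7-18 ALLOC]; mark free, coalesce with adjacent free neighbors -> [0-1 ALLOC][2-5 FREE][6-6 ALLOC][7-39 FREE]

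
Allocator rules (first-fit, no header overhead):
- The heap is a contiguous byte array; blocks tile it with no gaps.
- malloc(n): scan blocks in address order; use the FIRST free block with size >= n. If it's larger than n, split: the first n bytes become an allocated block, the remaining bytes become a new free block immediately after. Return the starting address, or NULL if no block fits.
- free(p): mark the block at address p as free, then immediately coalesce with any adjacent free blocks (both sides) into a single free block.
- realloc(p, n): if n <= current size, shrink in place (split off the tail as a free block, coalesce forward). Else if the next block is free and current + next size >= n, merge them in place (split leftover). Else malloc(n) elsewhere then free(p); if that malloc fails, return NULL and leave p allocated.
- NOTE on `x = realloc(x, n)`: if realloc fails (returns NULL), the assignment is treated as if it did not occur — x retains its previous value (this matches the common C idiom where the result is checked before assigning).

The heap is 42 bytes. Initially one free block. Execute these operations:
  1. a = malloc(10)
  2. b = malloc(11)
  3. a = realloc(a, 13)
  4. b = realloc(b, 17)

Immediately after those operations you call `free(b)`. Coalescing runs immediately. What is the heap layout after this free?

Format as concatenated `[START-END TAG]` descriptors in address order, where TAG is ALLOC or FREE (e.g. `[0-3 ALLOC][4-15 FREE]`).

Op 1: a = malloc(10) -> a = 0; heap: [0-9 ALLOC][10-41 FREE]
Op 2: b = malloc(11) -> b = 10; heap: [0-9 ALLOC][10-20 ALLOC][21-41 FREE]
Op 3: a = realloc(a, 13) -> a = 21; heap: [0-9 FREE][10-20 ALLOC][21-33 ALLOC][34-41 FREE]
Op 4: b = realloc(b, 17) -> NULL (b unchanged); heap: [0-9 FREE][10-20 ALLOC][21-33 ALLOC][34-41 FREE]
free(b): b = 10 -> block [10-20 ALLOC]; mark free, coalesce with adjacent free neighbors -> [0-20 FREE][21-33 ALLOC][34-41 FREE]

Answer: [0-20 FREE][21-33 ALLOC][34-41 FREE]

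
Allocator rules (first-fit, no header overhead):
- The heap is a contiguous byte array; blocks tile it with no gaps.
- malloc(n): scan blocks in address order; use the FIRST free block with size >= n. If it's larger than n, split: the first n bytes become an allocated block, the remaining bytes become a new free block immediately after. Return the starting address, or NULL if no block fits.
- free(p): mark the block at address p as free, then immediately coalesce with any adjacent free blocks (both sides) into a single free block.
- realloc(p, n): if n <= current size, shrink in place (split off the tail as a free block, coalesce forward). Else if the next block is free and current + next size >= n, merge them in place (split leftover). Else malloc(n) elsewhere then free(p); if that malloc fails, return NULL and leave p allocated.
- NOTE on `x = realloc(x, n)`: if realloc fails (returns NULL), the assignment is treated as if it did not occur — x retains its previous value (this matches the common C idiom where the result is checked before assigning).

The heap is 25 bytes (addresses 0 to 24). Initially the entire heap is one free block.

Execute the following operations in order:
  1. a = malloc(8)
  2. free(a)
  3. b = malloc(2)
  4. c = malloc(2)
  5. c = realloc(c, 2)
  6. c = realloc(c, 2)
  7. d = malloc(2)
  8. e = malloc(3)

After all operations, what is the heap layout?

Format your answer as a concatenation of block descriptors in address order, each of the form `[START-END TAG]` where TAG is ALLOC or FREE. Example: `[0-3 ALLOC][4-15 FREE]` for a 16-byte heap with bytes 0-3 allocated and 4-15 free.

Op 1: a = malloc(8) -> a = 0; heap: [0-7 ALLOC][8-24 FREE]
Op 2: free(a) -> (freed a); heap: [0-24 FREE]
Op 3: b = malloc(2) -> b = 0; heap: [0-1 ALLOC][2-24 FREE]
Op 4: c = malloc(2) -> c = 2; heap: [0-1 ALLOC][2-3 ALLOC][4-24 FREE]
Op 5: c = realloc(c, 2) -> c = 2; heap: [0-1 ALLOC][2-3 ALLOC][4-24 FREE]
Op 6: c = realloc(c, 2) -> c = 2; heap: [0-1 ALLOC][2-3 ALLOC][4-24 FREE]
Op 7: d = malloc(2) -> d = 4; heap: [0-1 ALLOC][2-3 ALLOC][4-5 ALLOC][6-24 FREE]
Op 8: e = malloc(3) -> e = 6; heap: [0-1 ALLOC][2-3 ALLOC][4-5 ALLOC][6-8 ALLOC][9-24 FREE]

Answer: [0-1 ALLOC][2-3 ALLOC][4-5 ALLOC][6-8 ALLOC][9-24 FREE]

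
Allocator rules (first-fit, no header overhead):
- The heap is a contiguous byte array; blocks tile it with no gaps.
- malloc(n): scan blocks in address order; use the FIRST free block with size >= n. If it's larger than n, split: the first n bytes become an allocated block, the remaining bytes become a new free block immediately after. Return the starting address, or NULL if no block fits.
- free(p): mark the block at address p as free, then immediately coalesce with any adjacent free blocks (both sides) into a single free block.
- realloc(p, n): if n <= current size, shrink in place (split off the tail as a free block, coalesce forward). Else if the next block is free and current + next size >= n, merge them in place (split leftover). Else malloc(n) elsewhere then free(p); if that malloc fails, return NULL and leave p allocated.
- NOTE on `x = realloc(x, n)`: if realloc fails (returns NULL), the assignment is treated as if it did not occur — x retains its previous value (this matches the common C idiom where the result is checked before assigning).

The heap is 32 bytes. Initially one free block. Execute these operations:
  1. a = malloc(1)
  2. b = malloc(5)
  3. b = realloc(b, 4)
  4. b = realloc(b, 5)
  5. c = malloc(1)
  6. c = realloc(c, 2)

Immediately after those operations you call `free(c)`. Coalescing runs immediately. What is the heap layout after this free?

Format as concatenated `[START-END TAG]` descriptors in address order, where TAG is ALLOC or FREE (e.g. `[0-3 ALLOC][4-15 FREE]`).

Op 1: a = malloc(1) -> a = 0; heap: [0-0 ALLOC][1-31 FREE]
Op 2: b = malloc(5) -> b = 1; heap: [0-0 ALLOC][1-5 ALLOC][6-31 FREE]
Op 3: b = realloc(b, 4) -> b = 1; heap: [0-0 ALLOC][1-4 ALLOC][5-31 FREE]
Op 4: b = realloc(b, 5) -> b = 1; heap: [0-0 ALLOC][1-5 ALLOC][6-31 FREE]
Op 5: c = malloc(1) -> c = 6; heap: [0-0 ALLOC][1-5 ALLOC][6-6 ALLOC][7-31 FREE]
Op 6: c = realloc(c, 2) -> c = 6; heap: [0-0 ALLOC][1-5 ALLOC][6-7 ALLOC][8-31 FREE]
free(c): c = 6 -> block [6-7 ALLOC]; mark free, coalesce with adjacent free neighbors -> [0-0 ALLOC][1-5 ALLOC][6-31 FREE]

Answer: [0-0 ALLOC][1-5 ALLOC][6-31 FREE]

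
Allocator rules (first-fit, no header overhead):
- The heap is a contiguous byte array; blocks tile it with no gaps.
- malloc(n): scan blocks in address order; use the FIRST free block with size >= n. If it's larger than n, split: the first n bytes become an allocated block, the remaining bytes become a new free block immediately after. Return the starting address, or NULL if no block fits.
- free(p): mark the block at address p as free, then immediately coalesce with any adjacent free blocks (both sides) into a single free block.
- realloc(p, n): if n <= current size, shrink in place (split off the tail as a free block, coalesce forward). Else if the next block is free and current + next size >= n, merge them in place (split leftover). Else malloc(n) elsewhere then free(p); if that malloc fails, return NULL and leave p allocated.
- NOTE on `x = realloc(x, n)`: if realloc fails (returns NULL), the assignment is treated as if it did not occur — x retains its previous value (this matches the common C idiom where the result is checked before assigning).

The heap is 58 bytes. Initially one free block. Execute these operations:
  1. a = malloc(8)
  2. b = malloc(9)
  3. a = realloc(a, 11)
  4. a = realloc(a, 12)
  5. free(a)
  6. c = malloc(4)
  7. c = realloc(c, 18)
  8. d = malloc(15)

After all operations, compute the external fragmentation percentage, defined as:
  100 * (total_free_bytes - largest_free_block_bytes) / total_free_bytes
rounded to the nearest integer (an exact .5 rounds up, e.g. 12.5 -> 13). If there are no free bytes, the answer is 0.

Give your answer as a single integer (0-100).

Op 1: a = malloc(8) -> a = 0; heap: [0-7 ALLOC][8-57 FREE]
Op 2: b = malloc(9) -> b = 8; heap: [0-7 ALLOC][8-16 ALLOC][17-57 FREE]
Op 3: a = realloc(a, 11) -> a = 17; heap: [0-7 FREE][8-16 ALLOC][17-27 ALLOC][28-57 FREE]
Op 4: a = realloc(a, 12) -> a = 17; heap: [0-7 FREE][8-16 ALLOC][17-28 ALLOC][29-57 FREE]
Op 5: free(a) -> (freed a); heap: [0-7 FREE][8-16 ALLOC][17-57 FREE]
Op 6: c = malloc(4) -> c = 0; heap: [0-3 ALLOC][4-7 FREE][8-16 ALLOC][17-57 FREE]
Op 7: c = realloc(c, 18) -> c = 17; heap: [0-7 FREE][8-16 ALLOC][17-34 ALLOC][35-57 FREE]
Op 8: d = malloc(15) -> d = 35; heap: [0-7 FREE][8-16 ALLOC][17-34 ALLOC][35-49 ALLOC][50-57 FREE]
Free blocks: [8 8] total_free=16 largest=8 -> 100*(16-8)/16 = 800/16 = 50

Answer: 50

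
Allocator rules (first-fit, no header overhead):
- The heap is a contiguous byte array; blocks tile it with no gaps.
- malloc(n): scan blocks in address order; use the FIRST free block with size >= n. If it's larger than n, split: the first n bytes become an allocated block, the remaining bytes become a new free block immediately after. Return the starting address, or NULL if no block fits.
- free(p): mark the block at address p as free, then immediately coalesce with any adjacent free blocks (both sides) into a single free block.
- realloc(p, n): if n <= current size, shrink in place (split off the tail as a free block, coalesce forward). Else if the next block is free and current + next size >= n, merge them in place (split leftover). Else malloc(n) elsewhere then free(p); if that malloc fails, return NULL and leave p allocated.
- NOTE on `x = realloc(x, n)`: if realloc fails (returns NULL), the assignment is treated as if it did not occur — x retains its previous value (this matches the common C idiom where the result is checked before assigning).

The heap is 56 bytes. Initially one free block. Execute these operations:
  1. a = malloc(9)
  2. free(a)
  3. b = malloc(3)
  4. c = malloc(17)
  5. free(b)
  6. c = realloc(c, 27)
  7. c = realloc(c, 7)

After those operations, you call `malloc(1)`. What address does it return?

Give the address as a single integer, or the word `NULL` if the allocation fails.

Op 1: a = malloc(9) -> a = 0; heap: [0-8 ALLOC][9-55 FREE]
Op 2: free(a) -> (freed a); heap: [0-55 FREE]
Op 3: b = malloc(3) -> b = 0; heap: [0-2 ALLOC][3-55 FREE]
Op 4: c = malloc(17) -> c = 3; heap: [0-2 ALLOC][3-19 ALLOC][20-55 FREE]
Op 5: free(b) -> (freed b); heap: [0-2 FREE][3-19 ALLOC][20-55 FREE]
Op 6: c = realloc(c, 27) -> c = 3; heap: [0-2 FREE][3-29 ALLOC][30-55 FREE]
Op 7: c = realloc(c, 7) -> c = 3; heap: [0-2 FREE][3-9 ALLOC][10-55 FREE]
malloc(1): first-fit scan over [0-2 FREE][3-9 ALLOC][10-55 FREE] -> 0

Answer: 0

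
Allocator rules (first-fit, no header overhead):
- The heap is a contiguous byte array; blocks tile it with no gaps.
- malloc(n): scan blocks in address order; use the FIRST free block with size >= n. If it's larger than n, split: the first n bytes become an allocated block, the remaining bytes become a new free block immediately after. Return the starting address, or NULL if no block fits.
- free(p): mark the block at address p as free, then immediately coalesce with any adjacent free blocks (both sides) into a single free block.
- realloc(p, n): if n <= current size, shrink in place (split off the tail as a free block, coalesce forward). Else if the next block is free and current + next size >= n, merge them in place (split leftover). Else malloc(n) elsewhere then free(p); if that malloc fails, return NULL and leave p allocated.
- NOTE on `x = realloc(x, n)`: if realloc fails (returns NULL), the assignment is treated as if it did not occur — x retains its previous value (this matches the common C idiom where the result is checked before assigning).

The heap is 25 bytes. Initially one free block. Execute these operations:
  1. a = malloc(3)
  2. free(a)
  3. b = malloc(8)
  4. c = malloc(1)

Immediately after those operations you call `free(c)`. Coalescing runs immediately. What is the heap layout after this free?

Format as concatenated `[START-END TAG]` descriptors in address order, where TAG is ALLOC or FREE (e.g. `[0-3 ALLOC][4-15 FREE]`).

Answer: [0-7 ALLOC][8-24 FREE]

Derivation:
Op 1: a = malloc(3) -> a = 0; heap: [0-2 ALLOC][3-24 FREE]
Op 2: free(a) -> (freed a); heap: [0-24 FREE]
Op 3: b = malloc(8) -> b = 0; heap: [0-7 ALLOC][8-24 FREE]
Op 4: c = malloc(1) -> c = 8; heap: [0-7 ALLOC][8-8 ALLOC][9-24 FREE]
free(c): c = 8 -> block [8-8 ALLOC]; mark free, coalesce with adjacent free neighbors -> [0-7 ALLOC][8-24 FREE]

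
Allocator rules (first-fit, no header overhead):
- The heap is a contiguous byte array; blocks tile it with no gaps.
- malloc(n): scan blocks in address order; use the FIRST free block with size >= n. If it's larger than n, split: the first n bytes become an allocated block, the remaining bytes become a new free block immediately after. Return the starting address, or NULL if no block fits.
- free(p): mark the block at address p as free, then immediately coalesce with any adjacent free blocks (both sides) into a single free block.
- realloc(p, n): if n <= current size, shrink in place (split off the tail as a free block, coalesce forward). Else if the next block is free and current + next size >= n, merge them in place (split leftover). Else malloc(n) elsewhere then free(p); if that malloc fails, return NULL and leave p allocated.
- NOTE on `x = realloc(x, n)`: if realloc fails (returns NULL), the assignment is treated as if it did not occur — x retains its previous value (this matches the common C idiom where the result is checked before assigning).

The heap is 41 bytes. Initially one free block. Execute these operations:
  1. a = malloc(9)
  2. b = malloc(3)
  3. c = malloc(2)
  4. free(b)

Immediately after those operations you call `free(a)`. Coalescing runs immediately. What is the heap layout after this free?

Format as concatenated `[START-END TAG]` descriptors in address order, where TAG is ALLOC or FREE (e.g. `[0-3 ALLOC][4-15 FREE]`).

Op 1: a = malloc(9) -> a = 0; heap: [0-8 ALLOC][9-40 FREE]
Op 2: b = malloc(3) -> b = 9; heap: [0-8 ALLOC][9-11 ALLOC][12-40 FREE]
Op 3: c = malloc(2) -> c = 12; heap: [0-8 ALLOC][9-11 ALLOC][12-13 ALLOC][14-40 FREE]
Op 4: free(b) -> (freed b); heap: [0-8 ALLOC][9-11 FREE][12-13 ALLOC][14-40 FREE]
free(a): a = 0 -> block [0-8 ALLOC]; mark free, coalesce with adjacent free neighbors -> [0-11 FREE][12-13 ALLOC][14-40 FREE]

Answer: [0-11 FREE][12-13 ALLOC][14-40 FREE]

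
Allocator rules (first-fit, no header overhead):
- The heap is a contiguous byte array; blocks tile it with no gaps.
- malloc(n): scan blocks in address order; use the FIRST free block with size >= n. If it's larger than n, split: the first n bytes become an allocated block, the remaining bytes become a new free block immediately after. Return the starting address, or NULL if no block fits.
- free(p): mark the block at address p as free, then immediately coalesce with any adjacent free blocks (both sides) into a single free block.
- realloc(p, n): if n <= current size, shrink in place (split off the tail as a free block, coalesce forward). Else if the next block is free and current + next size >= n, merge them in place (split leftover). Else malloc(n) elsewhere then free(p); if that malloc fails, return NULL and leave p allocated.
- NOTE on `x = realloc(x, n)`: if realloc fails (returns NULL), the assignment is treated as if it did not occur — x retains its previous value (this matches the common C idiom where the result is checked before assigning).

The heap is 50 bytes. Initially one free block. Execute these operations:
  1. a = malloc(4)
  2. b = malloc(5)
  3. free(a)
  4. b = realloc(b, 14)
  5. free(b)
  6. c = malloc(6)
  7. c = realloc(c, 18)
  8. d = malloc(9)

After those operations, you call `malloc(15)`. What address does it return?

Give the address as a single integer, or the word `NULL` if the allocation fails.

Answer: 27

Derivation:
Op 1: a = malloc(4) -> a = 0; heap: [0-3 ALLOC][4-49 FREE]
Op 2: b = malloc(5) -> b = 4; heap: [0-3 ALLOC][4-8 ALLOC][9-49 FREE]
Op 3: free(a) -> (freed a); heap: [0-3 FREE][4-8 ALLOC][9-49 FREE]
Op 4: b = realloc(b, 14) -> b = 4; heap: [0-3 FREE][4-17 ALLOC][18-49 FREE]
Op 5: free(b) -> (freed b); heap: [0-49 FREE]
Op 6: c = malloc(6) -> c = 0; heap: [0-5 ALLOC][6-49 FREE]
Op 7: c = realloc(c, 18) -> c = 0; heap: [0-17 ALLOC][18-49 FREE]
Op 8: d = malloc(9) -> d = 18; heap: [0-17 ALLOC][18-26 ALLOC][27-49 FREE]
malloc(15): first-fit scan over [0-17 ALLOC][18-26 ALLOC][27-49 FREE] -> 27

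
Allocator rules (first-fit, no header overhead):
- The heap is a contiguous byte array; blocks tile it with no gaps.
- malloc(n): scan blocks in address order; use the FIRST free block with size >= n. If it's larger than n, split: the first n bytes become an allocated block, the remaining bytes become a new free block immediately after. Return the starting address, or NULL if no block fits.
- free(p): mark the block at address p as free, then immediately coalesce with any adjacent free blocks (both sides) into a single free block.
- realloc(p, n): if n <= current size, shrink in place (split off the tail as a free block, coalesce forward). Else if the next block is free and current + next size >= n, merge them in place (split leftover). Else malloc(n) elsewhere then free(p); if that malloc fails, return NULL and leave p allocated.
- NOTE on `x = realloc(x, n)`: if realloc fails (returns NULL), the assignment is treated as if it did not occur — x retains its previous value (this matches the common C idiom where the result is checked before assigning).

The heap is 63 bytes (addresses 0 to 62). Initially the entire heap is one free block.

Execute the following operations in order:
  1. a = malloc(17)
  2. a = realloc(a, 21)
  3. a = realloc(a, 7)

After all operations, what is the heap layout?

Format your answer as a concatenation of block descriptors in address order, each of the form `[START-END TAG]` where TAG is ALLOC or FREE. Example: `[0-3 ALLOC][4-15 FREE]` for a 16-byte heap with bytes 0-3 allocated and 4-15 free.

Answer: [0-6 ALLOC][7-62 FREE]

Derivation:
Op 1: a = malloc(17) -> a = 0; heap: [0-16 ALLOC][17-62 FREE]
Op 2: a = realloc(a, 21) -> a = 0; heap: [0-20 ALLOC][21-62 FREE]
Op 3: a = realloc(a, 7) -> a = 0; heap: [0-6 ALLOC][7-62 FREE]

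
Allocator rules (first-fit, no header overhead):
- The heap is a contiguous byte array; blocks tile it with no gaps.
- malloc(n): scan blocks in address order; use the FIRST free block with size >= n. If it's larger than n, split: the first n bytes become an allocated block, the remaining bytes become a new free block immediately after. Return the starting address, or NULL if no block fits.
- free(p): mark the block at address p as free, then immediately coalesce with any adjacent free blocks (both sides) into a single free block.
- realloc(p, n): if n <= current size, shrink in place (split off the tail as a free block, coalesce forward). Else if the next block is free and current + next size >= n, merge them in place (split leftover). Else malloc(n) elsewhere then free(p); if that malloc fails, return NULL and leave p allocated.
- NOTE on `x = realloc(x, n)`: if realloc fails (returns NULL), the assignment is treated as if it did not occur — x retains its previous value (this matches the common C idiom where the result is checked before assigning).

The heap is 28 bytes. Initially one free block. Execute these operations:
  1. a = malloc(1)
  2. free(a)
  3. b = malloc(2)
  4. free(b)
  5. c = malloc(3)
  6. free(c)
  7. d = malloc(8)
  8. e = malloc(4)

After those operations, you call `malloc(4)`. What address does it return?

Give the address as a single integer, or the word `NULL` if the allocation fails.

Answer: 12

Derivation:
Op 1: a = malloc(1) -> a = 0; heap: [0-0 ALLOC][1-27 FREE]
Op 2: free(a) -> (freed a); heap: [0-27 FREE]
Op 3: b = malloc(2) -> b = 0; heap: [0-1 ALLOC][2-27 FREE]
Op 4: free(b) -> (freed b); heap: [0-27 FREE]
Op 5: c = malloc(3) -> c = 0; heap: [0-2 ALLOC][3-27 FREE]
Op 6: free(c) -> (freed c); heap: [0-27 FREE]
Op 7: d = malloc(8) -> d = 0; heap: [0-7 ALLOC][8-27 FREE]
Op 8: e = malloc(4) -> e = 8; heap: [0-7 ALLOC][8-11 ALLOC][12-27 FREE]
malloc(4): first-fit scan over [0-7 ALLOC][8-11 ALLOC][12-27 FREE] -> 12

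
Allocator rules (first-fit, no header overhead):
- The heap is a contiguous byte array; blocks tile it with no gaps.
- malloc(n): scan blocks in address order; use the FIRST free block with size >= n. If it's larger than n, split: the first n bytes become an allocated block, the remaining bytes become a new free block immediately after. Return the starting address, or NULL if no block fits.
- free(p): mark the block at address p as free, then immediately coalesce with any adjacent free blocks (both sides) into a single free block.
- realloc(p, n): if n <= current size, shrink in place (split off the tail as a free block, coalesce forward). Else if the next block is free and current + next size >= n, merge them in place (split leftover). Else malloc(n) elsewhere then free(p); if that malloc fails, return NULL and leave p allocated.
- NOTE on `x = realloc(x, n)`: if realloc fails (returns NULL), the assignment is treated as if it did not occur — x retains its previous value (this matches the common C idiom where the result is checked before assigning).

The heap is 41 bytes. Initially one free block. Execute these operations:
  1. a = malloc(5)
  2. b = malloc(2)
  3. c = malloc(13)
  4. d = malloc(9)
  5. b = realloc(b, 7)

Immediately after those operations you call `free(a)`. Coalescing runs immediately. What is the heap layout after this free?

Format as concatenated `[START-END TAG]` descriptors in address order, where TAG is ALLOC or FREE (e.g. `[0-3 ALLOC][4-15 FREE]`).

Op 1: a = malloc(5) -> a = 0; heap: [0-4 ALLOC][5-40 FREE]
Op 2: b = malloc(2) -> b = 5; heap: [0-4 ALLOC][5-6 ALLOC][7-40 FREE]
Op 3: c = malloc(13) -> c = 7; heap: [0-4 ALLOC][5-6 ALLOC][7-19 ALLOC][20-40 FREE]
Op 4: d = malloc(9) -> d = 20; heap: [0-4 ALLOC][5-6 ALLOC][7-19 ALLOC][20-28 ALLOC][29-40 FREE]
Op 5: b = realloc(b, 7) -> b = 29; heap: [0-4 ALLOC][5-6 FREE][7-19 ALLOC][20-28 ALLOC][29-35 ALLOC][36-40 FREE]
free(a): a = 0 -> block [0-4 ALLOC]; mark free, coalesce with adjacent free neighbors -> [0-6 FREE][7-19 ALLOC][20-28 ALLOC][29-35 ALLOC][36-40 FREE]

Answer: [0-6 FREE][7-19 ALLOC][20-28 ALLOC][29-35 ALLOC][36-40 FREE]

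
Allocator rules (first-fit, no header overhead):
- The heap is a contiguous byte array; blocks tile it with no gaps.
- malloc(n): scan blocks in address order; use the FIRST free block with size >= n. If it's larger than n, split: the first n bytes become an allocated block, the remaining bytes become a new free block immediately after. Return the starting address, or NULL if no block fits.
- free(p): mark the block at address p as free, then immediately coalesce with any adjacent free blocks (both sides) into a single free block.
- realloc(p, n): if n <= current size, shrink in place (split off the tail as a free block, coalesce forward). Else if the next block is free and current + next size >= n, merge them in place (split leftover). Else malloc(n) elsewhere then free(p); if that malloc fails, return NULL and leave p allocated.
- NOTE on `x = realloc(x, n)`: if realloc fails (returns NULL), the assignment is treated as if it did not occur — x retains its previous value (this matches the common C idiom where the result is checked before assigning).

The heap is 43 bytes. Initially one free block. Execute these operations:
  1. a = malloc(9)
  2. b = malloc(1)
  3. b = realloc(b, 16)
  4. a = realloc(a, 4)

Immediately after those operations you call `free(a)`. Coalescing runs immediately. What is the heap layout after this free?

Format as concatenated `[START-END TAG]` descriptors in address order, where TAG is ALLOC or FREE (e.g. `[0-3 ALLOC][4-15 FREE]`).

Op 1: a = malloc(9) -> a = 0; heap: [0-8 ALLOC][9-42 FREE]
Op 2: b = malloc(1) -> b = 9; heap: [0-8 ALLOC][9-9 ALLOC][10-42 FREE]
Op 3: b = realloc(b, 16) -> b = 9; heap: [0-8 ALLOC][9-24 ALLOC][25-42 FREE]
Op 4: a = realloc(a, 4) -> a = 0; heap: [0-3 ALLOC][4-8 FREE][9-24 ALLOC][25-42 FREE]
free(a): a = 0 -> block [0-3 ALLOC]; mark free, coalesce with adjacent free neighbors -> [0-8 FREE][9-24 ALLOC][25-42 FREE]

Answer: [0-8 FREE][9-24 ALLOC][25-42 FREE]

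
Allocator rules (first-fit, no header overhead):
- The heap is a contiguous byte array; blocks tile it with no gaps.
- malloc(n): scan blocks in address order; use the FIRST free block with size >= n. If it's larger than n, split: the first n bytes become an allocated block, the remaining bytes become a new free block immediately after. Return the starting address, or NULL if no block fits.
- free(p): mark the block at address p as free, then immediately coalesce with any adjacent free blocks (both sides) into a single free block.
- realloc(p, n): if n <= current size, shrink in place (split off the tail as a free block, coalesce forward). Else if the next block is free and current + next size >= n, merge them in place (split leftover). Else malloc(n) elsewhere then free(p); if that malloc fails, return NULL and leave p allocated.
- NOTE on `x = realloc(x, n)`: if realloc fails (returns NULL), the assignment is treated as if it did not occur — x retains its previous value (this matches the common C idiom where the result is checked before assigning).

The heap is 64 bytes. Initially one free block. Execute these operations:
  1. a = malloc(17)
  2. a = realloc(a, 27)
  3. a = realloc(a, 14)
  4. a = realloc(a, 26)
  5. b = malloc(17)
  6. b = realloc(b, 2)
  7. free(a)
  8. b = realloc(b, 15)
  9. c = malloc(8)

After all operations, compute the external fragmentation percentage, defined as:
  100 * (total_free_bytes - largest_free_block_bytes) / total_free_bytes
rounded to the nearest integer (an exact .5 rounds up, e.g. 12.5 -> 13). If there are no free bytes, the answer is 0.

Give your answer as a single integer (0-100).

Op 1: a = malloc(17) -> a = 0; heap: [0-16 ALLOC][17-63 FREE]
Op 2: a = realloc(a, 27) -> a = 0; heap: [0-26 ALLOC][27-63 FREE]
Op 3: a = realloc(a, 14) -> a = 0; heap: [0-13 ALLOC][14-63 FREE]
Op 4: a = realloc(a, 26) -> a = 0; heap: [0-25 ALLOC][26-63 FREE]
Op 5: b = malloc(17) -> b = 26; heap: [0-25 ALLOC][26-42 ALLOC][43-63 FREE]
Op 6: b = realloc(b, 2) -> b = 26; heap: [0-25 ALLOC][26-27 ALLOC][28-63 FREE]
Op 7: free(a) -> (freed a); heap: [0-25 FREE][26-27 ALLOC][28-63 FREE]
Op 8: b = realloc(b, 15) -> b = 26; heap: [0-25 FREE][26-40 ALLOC][41-63 FREE]
Op 9: c = malloc(8) -> c = 0; heap: [0-7 ALLOC][8-25 FREE][26-40 ALLOC][41-63 FREE]
Free blocks: [18 23] total_free=41 largest=23 -> 100*(41-23)/41 = 1800/41 ≈ 43.902 -> rounds to 44

Answer: 44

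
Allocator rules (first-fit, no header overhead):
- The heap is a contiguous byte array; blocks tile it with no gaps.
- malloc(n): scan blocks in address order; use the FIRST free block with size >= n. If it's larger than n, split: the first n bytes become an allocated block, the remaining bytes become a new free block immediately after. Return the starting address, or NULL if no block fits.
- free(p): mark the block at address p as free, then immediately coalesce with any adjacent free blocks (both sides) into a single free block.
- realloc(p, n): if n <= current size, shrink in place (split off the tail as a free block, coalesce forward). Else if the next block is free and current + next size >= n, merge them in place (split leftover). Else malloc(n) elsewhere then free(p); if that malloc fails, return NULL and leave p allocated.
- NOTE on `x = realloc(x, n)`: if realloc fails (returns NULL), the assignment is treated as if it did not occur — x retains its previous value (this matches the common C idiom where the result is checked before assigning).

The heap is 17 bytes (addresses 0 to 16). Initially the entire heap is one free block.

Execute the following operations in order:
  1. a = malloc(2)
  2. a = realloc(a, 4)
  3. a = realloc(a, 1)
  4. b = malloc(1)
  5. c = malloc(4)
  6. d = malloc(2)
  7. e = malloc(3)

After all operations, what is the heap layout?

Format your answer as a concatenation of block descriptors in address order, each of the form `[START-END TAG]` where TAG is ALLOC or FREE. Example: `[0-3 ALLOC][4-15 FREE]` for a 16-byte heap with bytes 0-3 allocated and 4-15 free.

Op 1: a = malloc(2) -> a = 0; heap: [0-1 ALLOC][2-16 FREE]
Op 2: a = realloc(a, 4) -> a = 0; heap: [0-3 ALLOC][4-16 FREE]
Op 3: a = realloc(a, 1) -> a = 0; heap: [0-0 ALLOC][1-16 FREE]
Op 4: b = malloc(1) -> b = 1; heap: [0-0 ALLOC][1-1 ALLOC][2-16 FREE]
Op 5: c = malloc(4) -> c = 2; heap: [0-0 ALLOC][1-1 ALLOC][2-5 ALLOC][6-16 FREE]
Op 6: d = malloc(2) -> d = 6; heap: [0-0 ALLOC][1-1 ALLOC][2-5 ALLOC][6-7 ALLOC][8-16 FREE]
Op 7: e = malloc(3) -> e = 8; heap: [0-0 ALLOC][1-1 ALLOC][2-5 ALLOC][6-7 ALLOC][8-10 ALLOC][11-16 FREE]

Answer: [0-0 ALLOC][1-1 ALLOC][2-5 ALLOC][6-7 ALLOC][8-10 ALLOC][11-16 FREE]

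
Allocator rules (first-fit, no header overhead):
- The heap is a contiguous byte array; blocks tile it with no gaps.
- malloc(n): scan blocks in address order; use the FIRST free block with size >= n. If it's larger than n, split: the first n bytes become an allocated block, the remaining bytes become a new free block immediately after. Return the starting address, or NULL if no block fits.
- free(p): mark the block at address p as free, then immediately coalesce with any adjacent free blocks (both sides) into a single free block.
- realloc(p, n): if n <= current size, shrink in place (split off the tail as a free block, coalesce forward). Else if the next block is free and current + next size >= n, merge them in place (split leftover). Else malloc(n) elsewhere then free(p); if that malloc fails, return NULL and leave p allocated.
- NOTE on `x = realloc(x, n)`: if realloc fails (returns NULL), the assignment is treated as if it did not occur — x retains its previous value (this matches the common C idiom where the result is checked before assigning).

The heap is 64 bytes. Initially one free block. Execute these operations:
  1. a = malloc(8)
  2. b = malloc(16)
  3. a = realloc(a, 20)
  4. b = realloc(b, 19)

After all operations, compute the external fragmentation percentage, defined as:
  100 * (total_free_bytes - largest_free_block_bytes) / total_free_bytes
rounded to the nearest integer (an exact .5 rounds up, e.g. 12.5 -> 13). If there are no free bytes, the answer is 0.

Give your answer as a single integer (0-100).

Answer: 4

Derivation:
Op 1: a = malloc(8) -> a = 0; heap: [0-7 ALLOC][8-63 FREE]
Op 2: b = malloc(16) -> b = 8; heap: [0-7 ALLOC][8-23 ALLOC][24-63 FREE]
Op 3: a = realloc(a, 20) -> a = 24; heap: [0-7 FREE][8-23 ALLOC][24-43 ALLOC][44-63 FREE]
Op 4: b = realloc(b, 19) -> b = 44; heap: [0-23 FREE][24-43 ALLOC][44-62 ALLOC][63-63 FREE]
Free blocks: [24 1] total_free=25 largest=24 -> 100*(25-24)/25 = 100/25 = 4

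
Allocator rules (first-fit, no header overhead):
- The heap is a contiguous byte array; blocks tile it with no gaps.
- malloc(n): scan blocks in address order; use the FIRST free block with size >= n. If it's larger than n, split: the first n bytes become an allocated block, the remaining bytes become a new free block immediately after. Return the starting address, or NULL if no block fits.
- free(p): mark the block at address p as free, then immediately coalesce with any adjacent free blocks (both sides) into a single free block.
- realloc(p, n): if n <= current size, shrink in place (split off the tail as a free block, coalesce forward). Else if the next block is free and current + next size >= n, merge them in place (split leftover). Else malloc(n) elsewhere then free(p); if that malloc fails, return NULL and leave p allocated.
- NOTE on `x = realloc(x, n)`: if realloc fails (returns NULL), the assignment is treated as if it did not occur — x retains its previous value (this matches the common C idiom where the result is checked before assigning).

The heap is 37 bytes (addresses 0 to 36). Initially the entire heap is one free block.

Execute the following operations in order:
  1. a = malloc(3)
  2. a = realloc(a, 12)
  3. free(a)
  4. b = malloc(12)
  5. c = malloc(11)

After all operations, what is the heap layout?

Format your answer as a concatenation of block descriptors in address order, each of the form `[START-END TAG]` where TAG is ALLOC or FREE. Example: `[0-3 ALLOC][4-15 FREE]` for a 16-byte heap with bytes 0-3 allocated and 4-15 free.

Answer: [0-11 ALLOC][12-22 ALLOC][23-36 FREE]

Derivation:
Op 1: a = malloc(3) -> a = 0; heap: [0-2 ALLOC][3-36 FREE]
Op 2: a = realloc(a, 12) -> a = 0; heap: [0-11 ALLOC][12-36 FREE]
Op 3: free(a) -> (freed a); heap: [0-36 FREE]
Op 4: b = malloc(12) -> b = 0; heap: [0-11 ALLOC][12-36 FREE]
Op 5: c = malloc(11) -> c = 12; heap: [0-11 ALLOC][12-22 ALLOC][23-36 FREE]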